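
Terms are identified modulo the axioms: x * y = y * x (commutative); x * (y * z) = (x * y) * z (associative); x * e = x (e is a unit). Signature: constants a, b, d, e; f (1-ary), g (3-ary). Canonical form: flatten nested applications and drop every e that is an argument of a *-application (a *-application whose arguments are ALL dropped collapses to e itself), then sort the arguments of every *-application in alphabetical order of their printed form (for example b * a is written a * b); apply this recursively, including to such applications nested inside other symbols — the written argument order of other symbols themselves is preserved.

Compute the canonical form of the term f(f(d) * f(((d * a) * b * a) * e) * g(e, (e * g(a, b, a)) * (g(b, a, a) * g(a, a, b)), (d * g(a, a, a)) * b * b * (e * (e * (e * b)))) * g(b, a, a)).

Descend into:  f(d) * f(((d * a) * b * a) * e) * g(e, (e * g(a, b, a)) * (g(b, a, a) * g(a, a, b)), (d * g(a, a, a)) * b * b * (e * (e * (e * b)))) * g(b, a, a)
Inside:  f(((d * a) * b * a) * e)  →  f(a * a * b * d)
Simplify inside:  g(e, (e * g(a, b, a)) * (g(b, a, a) * g(a, a, b)), (d * g(a, a, a)) * b * b * (e * (e * (e * b))))  →  g(e, g(a, a, b) * g(a, b, a) * g(b, a, a), b * b * b * d * g(a, a, a))
Sort arguments:  f(a * a * b * d) * f(d) * g(b, a, a) * g(e, g(a, a, b) * g(a, b, a) * g(b, a, a), b * b * b * d * g(a, a, a))
Reassemble:  f(f(a * a * b * d) * f(d) * g(b, a, a) * g(e, g(a, a, b) * g(a, b, a) * g(b, a, a), b * b * b * d * g(a, a, a)))

Answer: f(f(a * a * b * d) * f(d) * g(b, a, a) * g(e, g(a, a, b) * g(a, b, a) * g(b, a, a), b * b * b * d * g(a, a, a)))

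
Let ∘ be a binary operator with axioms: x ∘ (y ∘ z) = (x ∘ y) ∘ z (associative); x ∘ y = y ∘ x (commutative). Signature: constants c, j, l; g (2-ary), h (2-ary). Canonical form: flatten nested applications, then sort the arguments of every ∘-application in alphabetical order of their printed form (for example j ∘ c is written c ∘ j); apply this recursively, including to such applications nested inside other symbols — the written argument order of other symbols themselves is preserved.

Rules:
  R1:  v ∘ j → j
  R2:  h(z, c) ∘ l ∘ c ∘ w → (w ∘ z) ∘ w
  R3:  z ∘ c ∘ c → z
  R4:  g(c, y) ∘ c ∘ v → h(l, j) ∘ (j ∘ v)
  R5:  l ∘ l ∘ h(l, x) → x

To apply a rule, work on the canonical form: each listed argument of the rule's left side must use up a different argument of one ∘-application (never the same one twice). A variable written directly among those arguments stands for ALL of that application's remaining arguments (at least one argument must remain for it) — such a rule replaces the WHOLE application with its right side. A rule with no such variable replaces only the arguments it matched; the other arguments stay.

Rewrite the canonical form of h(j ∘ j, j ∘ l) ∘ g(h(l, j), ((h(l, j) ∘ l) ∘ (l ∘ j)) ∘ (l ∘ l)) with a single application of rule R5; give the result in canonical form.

Canonical form:  g(h(l, j), h(l, j) ∘ j ∘ l ∘ l ∘ l ∘ l) ∘ h(j ∘ j, j ∘ l)
R5 matches:  uses h(l, j), l, l;  x := j
Result:  g(h(l, j), j ∘ j ∘ l ∘ l) ∘ h(j ∘ j, j ∘ l)

Answer: g(h(l, j), j ∘ j ∘ l ∘ l) ∘ h(j ∘ j, j ∘ l)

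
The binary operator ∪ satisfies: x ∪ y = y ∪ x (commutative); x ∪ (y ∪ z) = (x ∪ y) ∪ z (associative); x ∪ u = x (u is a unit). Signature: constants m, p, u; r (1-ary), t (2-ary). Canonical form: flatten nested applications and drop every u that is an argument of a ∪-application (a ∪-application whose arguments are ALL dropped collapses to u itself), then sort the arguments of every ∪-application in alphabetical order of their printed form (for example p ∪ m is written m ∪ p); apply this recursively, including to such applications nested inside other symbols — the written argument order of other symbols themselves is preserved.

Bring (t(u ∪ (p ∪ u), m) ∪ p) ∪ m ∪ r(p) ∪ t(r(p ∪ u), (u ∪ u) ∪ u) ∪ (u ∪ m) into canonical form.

Answer: m ∪ m ∪ p ∪ r(p) ∪ t(p, m) ∪ t(r(p), u)

Derivation:
Un-nest:  t(u ∪ (p ∪ u), m) ∪ p ∪ m ∪ r(p) ∪ t(r(p ∪ u), (u ∪ u) ∪ u) ∪ u ∪ m
Canonicalize subterm:  t(u ∪ (p ∪ u), m)  →  t(p, m)
Canonicalize subterm:  t(r(p ∪ u), (u ∪ u) ∪ u)  →  t(r(p), u)
Units out:  drop u
Sort arguments:  m ∪ m ∪ p ∪ r(p) ∪ t(p, m) ∪ t(r(p), u)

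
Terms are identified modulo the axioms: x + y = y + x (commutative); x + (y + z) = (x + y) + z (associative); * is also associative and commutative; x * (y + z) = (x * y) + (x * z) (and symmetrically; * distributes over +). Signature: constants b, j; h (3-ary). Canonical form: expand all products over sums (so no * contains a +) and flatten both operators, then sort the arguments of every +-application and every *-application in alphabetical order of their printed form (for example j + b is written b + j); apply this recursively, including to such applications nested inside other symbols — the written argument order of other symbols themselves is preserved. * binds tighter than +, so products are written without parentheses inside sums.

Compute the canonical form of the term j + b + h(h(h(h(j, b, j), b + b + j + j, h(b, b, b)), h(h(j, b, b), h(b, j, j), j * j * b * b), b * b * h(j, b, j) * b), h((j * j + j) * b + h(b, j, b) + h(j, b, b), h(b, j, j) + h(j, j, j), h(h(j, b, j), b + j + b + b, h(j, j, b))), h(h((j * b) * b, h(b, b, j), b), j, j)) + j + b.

Answer: b + b + h(h(h(h(j, b, j), b + b + j + j, h(b, b, b)), h(h(j, b, b), h(b, j, j), b * b * j * j), b * b * b * h(j, b, j)), h(b * j + b * j * j + h(b, j, b) + h(j, b, b), h(b, j, j) + h(j, j, j), h(h(j, b, j), b + b + b + j, h(j, j, b))), h(h(b * b * j, h(b, b, j), b), j, j)) + j + j

Derivation:
Distribute:  j + b + h(h(h(h(j, b, j), b + b + j + j, h(b, b, b)), h(h(j, b, b), h(b, j, j), b * b * j * j), b * b * b * h(j, b, j)), h(b * j + b * j * j + h(b, j, b) + h(j, b, b), h(b, j, j) + h(j, j, j), h(h(j, b, j), b + b + b + j, h(j, j, b))), h(h(b * b * j, h(b, b, j), b), j, j)) + j + b
Order the arguments:  b + b + h(h(h(h(j, b, j), b + b + j + j, h(b, b, b)), h(h(j, b, b), h(b, j, j), b * b * j * j), b * b * b * h(j, b, j)), h(b * j + b * j * j + h(b, j, b) + h(j, b, b), h(b, j, j) + h(j, j, j), h(h(j, b, j), b + b + b + j, h(j, j, b))), h(h(b * b * j, h(b, b, j), b), j, j)) + j + j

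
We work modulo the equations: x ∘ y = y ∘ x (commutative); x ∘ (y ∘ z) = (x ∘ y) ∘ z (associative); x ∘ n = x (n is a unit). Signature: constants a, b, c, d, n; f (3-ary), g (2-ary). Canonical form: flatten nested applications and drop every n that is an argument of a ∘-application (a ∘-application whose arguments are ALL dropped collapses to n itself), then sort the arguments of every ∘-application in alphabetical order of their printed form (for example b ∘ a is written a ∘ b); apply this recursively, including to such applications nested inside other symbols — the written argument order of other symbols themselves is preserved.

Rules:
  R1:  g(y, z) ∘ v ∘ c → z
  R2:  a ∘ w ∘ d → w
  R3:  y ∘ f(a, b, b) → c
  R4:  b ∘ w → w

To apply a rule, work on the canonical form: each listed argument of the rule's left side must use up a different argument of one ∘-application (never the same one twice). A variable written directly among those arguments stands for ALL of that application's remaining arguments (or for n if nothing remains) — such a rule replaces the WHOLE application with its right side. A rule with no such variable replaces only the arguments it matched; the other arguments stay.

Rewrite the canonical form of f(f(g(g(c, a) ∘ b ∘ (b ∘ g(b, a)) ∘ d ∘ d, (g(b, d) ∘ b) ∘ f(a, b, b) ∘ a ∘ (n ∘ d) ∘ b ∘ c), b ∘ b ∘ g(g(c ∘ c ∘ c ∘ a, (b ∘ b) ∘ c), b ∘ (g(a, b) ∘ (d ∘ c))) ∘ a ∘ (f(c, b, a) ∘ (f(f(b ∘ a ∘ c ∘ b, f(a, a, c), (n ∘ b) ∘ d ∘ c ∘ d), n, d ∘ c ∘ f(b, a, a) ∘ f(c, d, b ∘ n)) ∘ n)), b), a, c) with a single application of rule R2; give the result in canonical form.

Canonical form:  f(f(g(b ∘ b ∘ d ∘ d ∘ g(b, a) ∘ g(c, a), a ∘ b ∘ b ∘ c ∘ d ∘ f(a, b, b) ∘ g(b, d)), a ∘ b ∘ b ∘ f(c, b, a) ∘ f(f(a ∘ b ∘ b ∘ c, f(a, a, c), b ∘ c ∘ d ∘ d), n, c ∘ d ∘ f(b, a, a) ∘ f(c, d, b)) ∘ g(g(a ∘ c ∘ c ∘ c, b ∘ b ∘ c), b ∘ c ∘ d ∘ g(a, b)), b), a, c)
Apply R2:  consuming a, d;  w := b ∘ b ∘ c ∘ f(a, b, b) ∘ g(b, d)
The variable takes the whole remainder — replace the entire application.
New term:  f(f(g(b ∘ b ∘ d ∘ d ∘ g(b, a) ∘ g(c, a), b ∘ b ∘ c ∘ f(a, b, b) ∘ g(b, d)), a ∘ b ∘ b ∘ f(c, b, a) ∘ f(f(a ∘ b ∘ b ∘ c, f(a, a, c), b ∘ c ∘ d ∘ d), n, c ∘ d ∘ f(b, a, a) ∘ f(c, d, b)) ∘ g(g(a ∘ c ∘ c ∘ c, b ∘ b ∘ c), b ∘ c ∘ d ∘ g(a, b)), b), a, c)

Answer: f(f(g(b ∘ b ∘ d ∘ d ∘ g(b, a) ∘ g(c, a), b ∘ b ∘ c ∘ f(a, b, b) ∘ g(b, d)), a ∘ b ∘ b ∘ f(c, b, a) ∘ f(f(a ∘ b ∘ b ∘ c, f(a, a, c), b ∘ c ∘ d ∘ d), n, c ∘ d ∘ f(b, a, a) ∘ f(c, d, b)) ∘ g(g(a ∘ c ∘ c ∘ c, b ∘ b ∘ c), b ∘ c ∘ d ∘ g(a, b)), b), a, c)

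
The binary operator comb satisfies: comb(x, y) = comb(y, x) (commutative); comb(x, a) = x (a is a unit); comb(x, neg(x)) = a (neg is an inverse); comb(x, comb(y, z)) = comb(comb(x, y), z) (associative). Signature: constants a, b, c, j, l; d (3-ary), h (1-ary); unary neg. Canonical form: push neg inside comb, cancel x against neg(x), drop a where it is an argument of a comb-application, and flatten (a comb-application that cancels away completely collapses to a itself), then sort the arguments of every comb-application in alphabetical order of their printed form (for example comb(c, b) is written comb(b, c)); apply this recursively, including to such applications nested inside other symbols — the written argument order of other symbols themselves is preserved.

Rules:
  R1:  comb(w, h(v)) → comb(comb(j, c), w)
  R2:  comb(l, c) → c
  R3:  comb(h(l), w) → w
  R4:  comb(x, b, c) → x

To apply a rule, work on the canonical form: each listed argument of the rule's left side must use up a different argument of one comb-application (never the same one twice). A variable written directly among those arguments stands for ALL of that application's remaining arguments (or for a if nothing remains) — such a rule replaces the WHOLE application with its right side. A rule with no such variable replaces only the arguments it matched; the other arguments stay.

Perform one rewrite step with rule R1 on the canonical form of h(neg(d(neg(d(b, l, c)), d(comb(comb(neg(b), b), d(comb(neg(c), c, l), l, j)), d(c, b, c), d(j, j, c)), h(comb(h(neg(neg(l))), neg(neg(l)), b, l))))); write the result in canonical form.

Answer: h(neg(d(neg(d(b, l, c)), d(d(l, l, j), d(c, b, c), d(j, j, c)), h(comb(b, c, j, l, l)))))

Derivation:
Canonical form:  h(neg(d(neg(d(b, l, c)), d(d(l, l, j), d(c, b, c), d(j, j, c)), h(comb(b, h(l), l, l)))))
Apply R1:  consuming h(l);  v := l, w := comb(b, l, l)
The variable takes the whole remainder — replace the entire application.
Giving:  h(neg(d(neg(d(b, l, c)), d(d(l, l, j), d(c, b, c), d(j, j, c)), h(comb(b, c, j, l, l)))))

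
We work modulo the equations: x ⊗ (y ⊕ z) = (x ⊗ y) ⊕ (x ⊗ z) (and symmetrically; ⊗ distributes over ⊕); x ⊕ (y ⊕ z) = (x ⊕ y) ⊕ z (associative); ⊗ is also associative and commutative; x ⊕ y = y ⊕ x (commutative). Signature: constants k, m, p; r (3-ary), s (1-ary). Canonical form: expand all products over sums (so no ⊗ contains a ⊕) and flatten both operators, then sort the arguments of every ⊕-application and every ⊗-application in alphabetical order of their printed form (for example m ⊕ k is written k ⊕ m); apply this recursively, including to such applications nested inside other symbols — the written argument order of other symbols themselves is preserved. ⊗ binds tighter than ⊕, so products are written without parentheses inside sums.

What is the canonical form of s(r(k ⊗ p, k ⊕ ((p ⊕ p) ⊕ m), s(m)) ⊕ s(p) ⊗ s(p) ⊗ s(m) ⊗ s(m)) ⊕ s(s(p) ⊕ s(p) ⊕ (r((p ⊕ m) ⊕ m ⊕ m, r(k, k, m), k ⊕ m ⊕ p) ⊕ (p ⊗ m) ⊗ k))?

Answer: s(k ⊗ m ⊗ p ⊕ r(m ⊕ m ⊕ m ⊕ p, r(k, k, m), k ⊕ m ⊕ p) ⊕ s(p) ⊕ s(p)) ⊕ s(r(k ⊗ p, k ⊕ m ⊕ p ⊕ p, s(m)) ⊕ s(m) ⊗ s(m) ⊗ s(p) ⊗ s(p))

Derivation:
Flatten:  s(r(k ⊗ p, k ⊕ m ⊕ p ⊕ p, s(m)) ⊕ s(m) ⊗ s(m) ⊗ s(p) ⊗ s(p)) ⊕ s(k ⊗ m ⊗ p ⊕ r(m ⊕ m ⊕ m ⊕ p, r(k, k, m), k ⊕ m ⊕ p) ⊕ s(p) ⊕ s(p))
Sort arguments:  s(k ⊗ m ⊗ p ⊕ r(m ⊕ m ⊕ m ⊕ p, r(k, k, m), k ⊕ m ⊕ p) ⊕ s(p) ⊕ s(p)) ⊕ s(r(k ⊗ p, k ⊕ m ⊕ p ⊕ p, s(m)) ⊕ s(m) ⊗ s(m) ⊗ s(p) ⊗ s(p))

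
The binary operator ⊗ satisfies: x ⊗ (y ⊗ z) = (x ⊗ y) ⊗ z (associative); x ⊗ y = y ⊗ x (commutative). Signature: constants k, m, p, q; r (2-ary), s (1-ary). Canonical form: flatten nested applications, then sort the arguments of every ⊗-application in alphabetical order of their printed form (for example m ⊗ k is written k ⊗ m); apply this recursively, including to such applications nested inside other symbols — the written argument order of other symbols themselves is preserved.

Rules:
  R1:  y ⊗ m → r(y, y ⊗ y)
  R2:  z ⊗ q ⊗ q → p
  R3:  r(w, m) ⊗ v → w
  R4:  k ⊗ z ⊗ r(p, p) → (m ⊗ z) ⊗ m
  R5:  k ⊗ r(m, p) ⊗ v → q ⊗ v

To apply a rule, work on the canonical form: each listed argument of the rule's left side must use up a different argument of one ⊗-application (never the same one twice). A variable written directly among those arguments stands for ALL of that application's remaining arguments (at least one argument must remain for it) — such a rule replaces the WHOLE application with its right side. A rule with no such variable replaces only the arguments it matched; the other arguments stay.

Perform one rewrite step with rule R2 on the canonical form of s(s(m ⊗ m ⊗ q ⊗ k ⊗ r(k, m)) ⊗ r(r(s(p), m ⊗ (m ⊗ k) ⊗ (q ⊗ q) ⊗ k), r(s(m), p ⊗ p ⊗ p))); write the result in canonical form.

Canonical form:  s(r(r(s(p), k ⊗ k ⊗ m ⊗ m ⊗ q ⊗ q), r(s(m), p ⊗ p ⊗ p)) ⊗ s(k ⊗ m ⊗ m ⊗ q ⊗ r(k, m)))
Match R2:  consume q, q;  z := k ⊗ k ⊗ m ⊗ m
Every leftover argument binds to the variable; the entire application is replaced.
Result:  s(r(r(s(p), p), r(s(m), p ⊗ p ⊗ p)) ⊗ s(k ⊗ m ⊗ m ⊗ q ⊗ r(k, m)))

Answer: s(r(r(s(p), p), r(s(m), p ⊗ p ⊗ p)) ⊗ s(k ⊗ m ⊗ m ⊗ q ⊗ r(k, m)))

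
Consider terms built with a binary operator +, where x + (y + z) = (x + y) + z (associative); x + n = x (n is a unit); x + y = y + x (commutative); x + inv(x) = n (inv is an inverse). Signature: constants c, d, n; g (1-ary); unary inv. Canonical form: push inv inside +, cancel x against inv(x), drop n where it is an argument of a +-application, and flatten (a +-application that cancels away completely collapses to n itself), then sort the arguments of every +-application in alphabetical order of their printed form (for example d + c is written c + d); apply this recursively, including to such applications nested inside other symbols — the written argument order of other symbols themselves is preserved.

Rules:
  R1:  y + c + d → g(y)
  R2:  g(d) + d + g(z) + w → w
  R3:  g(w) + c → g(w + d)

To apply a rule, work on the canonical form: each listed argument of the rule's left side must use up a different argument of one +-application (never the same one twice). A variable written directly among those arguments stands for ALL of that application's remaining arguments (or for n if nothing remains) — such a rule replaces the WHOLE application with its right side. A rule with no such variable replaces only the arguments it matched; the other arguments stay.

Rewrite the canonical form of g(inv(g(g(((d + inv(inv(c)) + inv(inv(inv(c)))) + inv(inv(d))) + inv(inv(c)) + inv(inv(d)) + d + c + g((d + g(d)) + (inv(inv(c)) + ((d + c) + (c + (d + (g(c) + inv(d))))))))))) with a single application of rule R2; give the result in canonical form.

Answer: g(inv(g(g(c + c + d + d + d + d + g(c + c + c + d)))))

Derivation:
Canonical form:  g(inv(g(g(c + c + d + d + d + d + g(c + c + c + d + d + g(c) + g(d))))))
R2 matches:  uses d, g(c), g(d);  w := c + c + c + d, z := c
Every leftover argument binds to the variable; the entire application is replaced.
New term:  g(inv(g(g(c + c + d + d + d + d + g(c + c + c + d)))))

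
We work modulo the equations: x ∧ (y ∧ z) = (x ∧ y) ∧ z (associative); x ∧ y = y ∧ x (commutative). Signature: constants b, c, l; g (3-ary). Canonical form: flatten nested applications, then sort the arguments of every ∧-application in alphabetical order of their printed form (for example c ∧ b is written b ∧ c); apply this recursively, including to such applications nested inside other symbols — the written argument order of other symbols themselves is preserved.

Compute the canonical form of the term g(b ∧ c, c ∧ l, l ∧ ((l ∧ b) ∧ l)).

Answer: g(b ∧ c, c ∧ l, b ∧ l ∧ l ∧ l)

Derivation:
Work inside:  l ∧ ((l ∧ b) ∧ l)
Merge nested applications:  l ∧ l ∧ b ∧ l
Sort:  b ∧ l ∧ l ∧ l
Reassemble:  g(b ∧ c, c ∧ l, b ∧ l ∧ l ∧ l)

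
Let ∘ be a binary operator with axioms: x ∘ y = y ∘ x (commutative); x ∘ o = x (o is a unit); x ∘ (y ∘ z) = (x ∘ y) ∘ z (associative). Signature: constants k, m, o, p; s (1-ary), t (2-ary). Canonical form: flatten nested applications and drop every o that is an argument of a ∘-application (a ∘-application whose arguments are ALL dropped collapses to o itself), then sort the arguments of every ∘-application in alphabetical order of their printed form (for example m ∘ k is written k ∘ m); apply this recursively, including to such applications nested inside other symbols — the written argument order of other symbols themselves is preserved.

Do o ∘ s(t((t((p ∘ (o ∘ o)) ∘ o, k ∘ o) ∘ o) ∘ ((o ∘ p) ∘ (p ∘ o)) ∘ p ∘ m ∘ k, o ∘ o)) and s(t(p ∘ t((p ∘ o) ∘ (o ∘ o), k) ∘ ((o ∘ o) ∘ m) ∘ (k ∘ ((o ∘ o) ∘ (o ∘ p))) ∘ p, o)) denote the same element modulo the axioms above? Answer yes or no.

Answer: yes — both canonical forms are s(t(k ∘ m ∘ p ∘ p ∘ p ∘ t(p, k), o))

Derivation:
Left:  o ∘ s(t((t((p ∘ (o ∘ o)) ∘ o, k ∘ o) ∘ o) ∘ ((o ∘ p) ∘ (p ∘ o)) ∘ p ∘ m ∘ k, o ∘ o))
  Simplify inside:  s(t((t((p ∘ (o ∘ o)) ∘ o, k ∘ o) ∘ o) ∘ ((o ∘ p) ∘ (p ∘ o)) ∘ p ∘ m ∘ k, o ∘ o))  →  s(t(k ∘ m ∘ p ∘ p ∘ p ∘ t(p, k), o))
  Drop the unit:  drop o
  Sort arguments:  s(t(k ∘ m ∘ p ∘ p ∘ p ∘ t(p, k), o))
Right:  s(t(p ∘ t((p ∘ o) ∘ (o ∘ o), k) ∘ ((o ∘ o) ∘ m) ∘ (k ∘ ((o ∘ o) ∘ (o ∘ p))) ∘ p, o))
  Work inside:  p ∘ t((p ∘ o) ∘ (o ∘ o), k) ∘ ((o ∘ o) ∘ m) ∘ (k ∘ ((o ∘ o) ∘ (o ∘ p))) ∘ p
  Merge nested applications:  p ∘ t((p ∘ o) ∘ (o ∘ o), k) ∘ o ∘ o ∘ m ∘ k ∘ o ∘ o ∘ o ∘ p ∘ p
  Inside:  t((p ∘ o) ∘ (o ∘ o), k)  →  t(p, k)
  Drop the unit:  drop o (×5)
  Sort arguments:  k ∘ m ∘ p ∘ p ∘ p ∘ t(p, k)
  Rebuild:  s(t(k ∘ m ∘ p ∘ p ∘ p ∘ t(p, k), o))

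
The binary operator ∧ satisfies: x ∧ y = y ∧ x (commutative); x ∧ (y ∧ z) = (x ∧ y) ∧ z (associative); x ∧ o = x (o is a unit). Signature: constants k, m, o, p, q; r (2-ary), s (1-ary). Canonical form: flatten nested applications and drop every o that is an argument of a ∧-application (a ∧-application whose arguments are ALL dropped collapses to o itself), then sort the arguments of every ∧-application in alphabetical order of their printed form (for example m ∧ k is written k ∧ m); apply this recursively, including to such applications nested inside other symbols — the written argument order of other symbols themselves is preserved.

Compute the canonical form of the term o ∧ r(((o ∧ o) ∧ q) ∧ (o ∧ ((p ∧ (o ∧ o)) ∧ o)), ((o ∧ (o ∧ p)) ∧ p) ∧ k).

Answer: r(p ∧ q, k ∧ p ∧ p)

Derivation:
Canonicalize subterm:  r(((o ∧ o) ∧ q) ∧ (o ∧ ((p ∧ (o ∧ o)) ∧ o)), ((o ∧ (o ∧ p)) ∧ p) ∧ k)  →  r(p ∧ q, k ∧ p ∧ p)
Unit:  drop o
Sort:  r(p ∧ q, k ∧ p ∧ p)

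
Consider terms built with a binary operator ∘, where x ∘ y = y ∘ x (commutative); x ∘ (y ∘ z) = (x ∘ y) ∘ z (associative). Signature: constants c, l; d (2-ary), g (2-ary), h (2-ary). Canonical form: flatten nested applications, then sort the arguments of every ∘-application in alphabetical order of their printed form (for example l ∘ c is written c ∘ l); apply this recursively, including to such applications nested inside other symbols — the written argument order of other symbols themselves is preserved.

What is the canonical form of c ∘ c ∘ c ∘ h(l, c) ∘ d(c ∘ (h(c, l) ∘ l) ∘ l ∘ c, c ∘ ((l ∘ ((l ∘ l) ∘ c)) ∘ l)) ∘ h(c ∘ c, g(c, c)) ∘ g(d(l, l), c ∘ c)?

Simplify inside:  d(c ∘ (h(c, l) ∘ l) ∘ l ∘ c, c ∘ ((l ∘ ((l ∘ l) ∘ c)) ∘ l))  →  d(c ∘ c ∘ h(c, l) ∘ l ∘ l, c ∘ c ∘ l ∘ l ∘ l ∘ l)
Sort:  c ∘ c ∘ c ∘ d(c ∘ c ∘ h(c, l) ∘ l ∘ l, c ∘ c ∘ l ∘ l ∘ l ∘ l) ∘ g(d(l, l), c ∘ c) ∘ h(c ∘ c, g(c, c)) ∘ h(l, c)

Answer: c ∘ c ∘ c ∘ d(c ∘ c ∘ h(c, l) ∘ l ∘ l, c ∘ c ∘ l ∘ l ∘ l ∘ l) ∘ g(d(l, l), c ∘ c) ∘ h(c ∘ c, g(c, c)) ∘ h(l, c)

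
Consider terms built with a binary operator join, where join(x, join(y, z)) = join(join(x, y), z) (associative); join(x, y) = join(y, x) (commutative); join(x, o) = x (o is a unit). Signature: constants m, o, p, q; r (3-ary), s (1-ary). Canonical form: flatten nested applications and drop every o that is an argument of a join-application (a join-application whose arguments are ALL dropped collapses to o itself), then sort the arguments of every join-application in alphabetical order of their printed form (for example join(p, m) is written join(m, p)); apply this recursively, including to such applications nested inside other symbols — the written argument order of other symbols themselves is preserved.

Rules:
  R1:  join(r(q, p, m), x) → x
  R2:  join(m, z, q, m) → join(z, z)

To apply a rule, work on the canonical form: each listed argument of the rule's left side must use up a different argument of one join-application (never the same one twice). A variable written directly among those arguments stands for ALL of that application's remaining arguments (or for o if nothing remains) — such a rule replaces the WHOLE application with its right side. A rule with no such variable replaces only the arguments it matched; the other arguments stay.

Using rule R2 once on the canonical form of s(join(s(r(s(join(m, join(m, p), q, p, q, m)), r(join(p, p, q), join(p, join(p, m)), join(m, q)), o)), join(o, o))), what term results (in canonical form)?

Canonical form:  s(s(r(s(join(m, m, m, p, p, q, q)), r(join(p, p, q), join(m, p, p), join(m, q)), o)))
R2 matches:  uses m, m, q;  z := join(m, p, p, q)
The variable takes the whole remainder — replace the entire application.
New term:  s(s(r(s(join(m, m, p, p, p, p, q, q)), r(join(p, p, q), join(m, p, p), join(m, q)), o)))

Answer: s(s(r(s(join(m, m, p, p, p, p, q, q)), r(join(p, p, q), join(m, p, p), join(m, q)), o)))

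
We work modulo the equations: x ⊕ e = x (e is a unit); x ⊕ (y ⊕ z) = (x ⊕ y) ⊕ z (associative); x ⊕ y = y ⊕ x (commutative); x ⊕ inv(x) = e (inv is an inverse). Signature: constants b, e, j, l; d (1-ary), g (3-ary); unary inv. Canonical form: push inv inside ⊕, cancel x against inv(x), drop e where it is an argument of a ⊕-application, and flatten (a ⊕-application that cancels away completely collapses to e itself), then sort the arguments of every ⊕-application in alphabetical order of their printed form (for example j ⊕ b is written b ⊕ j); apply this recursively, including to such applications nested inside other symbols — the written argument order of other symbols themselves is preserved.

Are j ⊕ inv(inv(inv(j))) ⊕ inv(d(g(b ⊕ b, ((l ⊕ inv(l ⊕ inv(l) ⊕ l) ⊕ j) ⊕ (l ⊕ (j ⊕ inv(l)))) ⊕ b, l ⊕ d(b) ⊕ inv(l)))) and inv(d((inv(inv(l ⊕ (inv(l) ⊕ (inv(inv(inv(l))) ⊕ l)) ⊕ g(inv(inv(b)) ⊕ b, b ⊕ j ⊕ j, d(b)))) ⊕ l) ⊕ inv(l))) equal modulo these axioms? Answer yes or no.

Left:  j ⊕ inv(inv(inv(j))) ⊕ inv(d(g(b ⊕ b, ((l ⊕ inv(l ⊕ inv(l) ⊕ l) ⊕ j) ⊕ (l ⊕ (j ⊕ inv(l)))) ⊕ b, l ⊕ d(b) ⊕ inv(l))))
  Push inv inside:  distribute inv over ⊕ and collapse double inv
  Cancel:  j cancels
  Combine occurrences:  inv(d(g(b ⊕ b, b ⊕ j ⊕ j, d(b))))
Right:  inv(d((inv(inv(l ⊕ (inv(l) ⊕ (inv(inv(inv(l))) ⊕ l)) ⊕ g(inv(inv(b)) ⊕ b, b ⊕ j ⊕ j, d(b)))) ⊕ l) ⊕ inv(l)))
  Push inv inside:  distribute inv over ⊕ and collapse double inv
  Collect:  inv(d(g(b ⊕ b, b ⊕ j ⊕ j, d(b))))

Answer: yes — both canonical forms are inv(d(g(b ⊕ b, b ⊕ j ⊕ j, d(b))))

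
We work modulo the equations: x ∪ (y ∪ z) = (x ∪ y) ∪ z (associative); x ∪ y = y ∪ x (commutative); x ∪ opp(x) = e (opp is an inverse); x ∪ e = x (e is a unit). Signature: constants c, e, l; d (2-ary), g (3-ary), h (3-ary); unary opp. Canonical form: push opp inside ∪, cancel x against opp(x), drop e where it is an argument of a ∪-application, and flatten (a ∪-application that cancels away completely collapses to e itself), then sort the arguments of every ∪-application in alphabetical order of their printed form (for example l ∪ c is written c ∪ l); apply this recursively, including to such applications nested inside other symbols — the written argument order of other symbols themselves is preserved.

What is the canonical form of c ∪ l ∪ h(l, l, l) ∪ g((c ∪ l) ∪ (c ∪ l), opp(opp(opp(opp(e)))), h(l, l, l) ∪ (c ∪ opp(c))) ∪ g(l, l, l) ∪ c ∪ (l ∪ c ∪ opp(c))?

Answer: c ∪ c ∪ g(c ∪ c ∪ l ∪ l, e, h(l, l, l)) ∪ g(l, l, l) ∪ h(l, l, l) ∪ l ∪ l

Derivation:
Push opp inside:  distribute opp over ∪ and collapse double opp
Collect:  c ∪ c ∪ l ∪ l ∪ h(l, l, l) ∪ g(c ∪ c ∪ l ∪ l, e, h(l, l, l)) ∪ g(l, l, l)
Sort:  c ∪ c ∪ g(c ∪ c ∪ l ∪ l, e, h(l, l, l)) ∪ g(l, l, l) ∪ h(l, l, l) ∪ l ∪ l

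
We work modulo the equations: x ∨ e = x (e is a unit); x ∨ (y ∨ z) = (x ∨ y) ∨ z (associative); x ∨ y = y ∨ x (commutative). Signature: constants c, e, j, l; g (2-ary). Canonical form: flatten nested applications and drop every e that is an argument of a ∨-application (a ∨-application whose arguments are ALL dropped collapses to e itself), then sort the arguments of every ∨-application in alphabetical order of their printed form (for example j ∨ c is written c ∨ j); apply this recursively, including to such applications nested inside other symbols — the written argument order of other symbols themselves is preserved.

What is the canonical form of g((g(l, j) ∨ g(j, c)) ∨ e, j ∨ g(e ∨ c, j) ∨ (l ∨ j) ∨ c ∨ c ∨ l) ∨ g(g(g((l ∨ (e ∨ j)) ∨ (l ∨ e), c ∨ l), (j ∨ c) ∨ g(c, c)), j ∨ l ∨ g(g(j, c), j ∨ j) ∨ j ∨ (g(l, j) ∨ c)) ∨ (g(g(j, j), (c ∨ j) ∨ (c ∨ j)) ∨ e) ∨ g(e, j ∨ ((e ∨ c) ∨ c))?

Flatten:  g((g(l, j) ∨ g(j, c)) ∨ e, j ∨ g(e ∨ c, j) ∨ (l ∨ j) ∨ c ∨ c ∨ l) ∨ g(g(g((l ∨ (e ∨ j)) ∨ (l ∨ e), c ∨ l), (j ∨ c) ∨ g(c, c)), j ∨ l ∨ g(g(j, c), j ∨ j) ∨ j ∨ (g(l, j) ∨ c)) ∨ g(g(j, j), (c ∨ j) ∨ (c ∨ j)) ∨ e ∨ g(e, j ∨ ((e ∨ c) ∨ c))
Canonicalize subterm:  g((g(l, j) ∨ g(j, c)) ∨ e, j ∨ g(e ∨ c, j) ∨ (l ∨ j) ∨ c ∨ c ∨ l)  →  g(g(j, c) ∨ g(l, j), c ∨ c ∨ g(c, j) ∨ j ∨ j ∨ l ∨ l)
Inside:  g(g(g((l ∨ (e ∨ j)) ∨ (l ∨ e), c ∨ l), (j ∨ c) ∨ g(c, c)), j ∨ l ∨ g(g(j, c), j ∨ j) ∨ j ∨ (g(l, j) ∨ c))  →  g(g(g(j ∨ l ∨ l, c ∨ l), c ∨ g(c, c) ∨ j), c ∨ g(g(j, c), j ∨ j) ∨ g(l, j) ∨ j ∨ j ∨ l)
Simplify inside:  g(g(j, j), (c ∨ j) ∨ (c ∨ j))  →  g(g(j, j), c ∨ c ∨ j ∨ j)
Unit:  drop e
Sort arguments:  g(e, c ∨ c ∨ j) ∨ g(g(g(j ∨ l ∨ l, c ∨ l), c ∨ g(c, c) ∨ j), c ∨ g(g(j, c), j ∨ j) ∨ g(l, j) ∨ j ∨ j ∨ l) ∨ g(g(j, c) ∨ g(l, j), c ∨ c ∨ g(c, j) ∨ j ∨ j ∨ l ∨ l) ∨ g(g(j, j), c ∨ c ∨ j ∨ j)

Answer: g(e, c ∨ c ∨ j) ∨ g(g(g(j ∨ l ∨ l, c ∨ l), c ∨ g(c, c) ∨ j), c ∨ g(g(j, c), j ∨ j) ∨ g(l, j) ∨ j ∨ j ∨ l) ∨ g(g(j, c) ∨ g(l, j), c ∨ c ∨ g(c, j) ∨ j ∨ j ∨ l ∨ l) ∨ g(g(j, j), c ∨ c ∨ j ∨ j)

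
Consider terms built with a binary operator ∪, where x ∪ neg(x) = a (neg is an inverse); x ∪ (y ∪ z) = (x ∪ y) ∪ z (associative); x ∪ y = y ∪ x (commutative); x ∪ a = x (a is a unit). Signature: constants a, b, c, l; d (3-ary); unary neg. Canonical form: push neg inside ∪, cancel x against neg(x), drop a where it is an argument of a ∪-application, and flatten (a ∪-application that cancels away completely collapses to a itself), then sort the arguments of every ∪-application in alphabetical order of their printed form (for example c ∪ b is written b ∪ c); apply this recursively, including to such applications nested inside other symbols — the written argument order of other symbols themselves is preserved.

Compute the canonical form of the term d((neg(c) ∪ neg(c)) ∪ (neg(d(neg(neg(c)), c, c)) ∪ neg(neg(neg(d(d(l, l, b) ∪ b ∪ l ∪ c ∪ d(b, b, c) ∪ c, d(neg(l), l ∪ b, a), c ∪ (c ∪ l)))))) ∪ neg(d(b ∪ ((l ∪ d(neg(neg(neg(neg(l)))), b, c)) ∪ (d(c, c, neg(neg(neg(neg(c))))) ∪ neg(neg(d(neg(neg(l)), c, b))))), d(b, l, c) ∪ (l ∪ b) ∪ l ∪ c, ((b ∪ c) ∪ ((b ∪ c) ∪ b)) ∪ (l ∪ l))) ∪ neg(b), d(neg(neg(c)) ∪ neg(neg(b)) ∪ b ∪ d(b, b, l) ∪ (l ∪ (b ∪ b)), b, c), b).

Answer: d(neg(b) ∪ neg(c) ∪ neg(c) ∪ neg(d(b ∪ c ∪ c ∪ d(b, b, c) ∪ d(l, l, b) ∪ l, d(neg(l), b ∪ l, a), c ∪ c ∪ l)) ∪ neg(d(b ∪ d(c, c, c) ∪ d(l, b, c) ∪ d(l, c, b) ∪ l, b ∪ c ∪ d(b, l, c) ∪ l ∪ l, b ∪ b ∪ b ∪ c ∪ c ∪ l ∪ l)) ∪ neg(d(c, c, c)), d(b ∪ b ∪ b ∪ b ∪ c ∪ d(b, b, l) ∪ l, b, c), b)

Derivation:
Work inside:  (neg(c) ∪ neg(c)) ∪ (neg(d(neg(neg(c)), c, c)) ∪ neg(neg(neg(d(d(l, l, b) ∪ b ∪ l ∪ c ∪ d(b, b, c) ∪ c, d(neg(l), l ∪ b, a), c ∪ (c ∪ l)))))) ∪ neg(d(b ∪ ((l ∪ d(neg(neg(neg(neg(l)))), b, c)) ∪ (d(c, c, neg(neg(neg(neg(c))))) ∪ neg(neg(d(neg(neg(l)), c, b))))), d(b, l, c) ∪ (l ∪ b) ∪ l ∪ c, ((b ∪ c) ∪ ((b ∪ c) ∪ b)) ∪ (l ∪ l))) ∪ neg(b)
Push neg inside:  distribute neg over ∪ and collapse double neg
Collect:  neg(c) ∪ neg(c) ∪ neg(d(c, c, c)) ∪ neg(d(b ∪ c ∪ c ∪ d(b, b, c) ∪ d(l, l, b) ∪ l, d(neg(l), b ∪ l, a), c ∪ c ∪ l)) ∪ neg(d(b ∪ d(c, c, c) ∪ d(l, b, c) ∪ d(l, c, b) ∪ l, b ∪ c ∪ d(b, l, c) ∪ l ∪ l, b ∪ b ∪ b ∪ c ∪ c ∪ l ∪ l)) ∪ neg(b)
Order the arguments:  neg(b) ∪ neg(c) ∪ neg(c) ∪ neg(d(b ∪ c ∪ c ∪ d(b, b, c) ∪ d(l, l, b) ∪ l, d(neg(l), b ∪ l, a), c ∪ c ∪ l)) ∪ neg(d(b ∪ d(c, c, c) ∪ d(l, b, c) ∪ d(l, c, b) ∪ l, b ∪ c ∪ d(b, l, c) ∪ l ∪ l, b ∪ b ∪ b ∪ c ∪ c ∪ l ∪ l)) ∪ neg(d(c, c, c))
Reassemble:  d(neg(b) ∪ neg(c) ∪ neg(c) ∪ neg(d(b ∪ c ∪ c ∪ d(b, b, c) ∪ d(l, l, b) ∪ l, d(neg(l), b ∪ l, a), c ∪ c ∪ l)) ∪ neg(d(b ∪ d(c, c, c) ∪ d(l, b, c) ∪ d(l, c, b) ∪ l, b ∪ c ∪ d(b, l, c) ∪ l ∪ l, b ∪ b ∪ b ∪ c ∪ c ∪ l ∪ l)) ∪ neg(d(c, c, c)), d(b ∪ b ∪ b ∪ b ∪ c ∪ d(b, b, l) ∪ l, b, c), b)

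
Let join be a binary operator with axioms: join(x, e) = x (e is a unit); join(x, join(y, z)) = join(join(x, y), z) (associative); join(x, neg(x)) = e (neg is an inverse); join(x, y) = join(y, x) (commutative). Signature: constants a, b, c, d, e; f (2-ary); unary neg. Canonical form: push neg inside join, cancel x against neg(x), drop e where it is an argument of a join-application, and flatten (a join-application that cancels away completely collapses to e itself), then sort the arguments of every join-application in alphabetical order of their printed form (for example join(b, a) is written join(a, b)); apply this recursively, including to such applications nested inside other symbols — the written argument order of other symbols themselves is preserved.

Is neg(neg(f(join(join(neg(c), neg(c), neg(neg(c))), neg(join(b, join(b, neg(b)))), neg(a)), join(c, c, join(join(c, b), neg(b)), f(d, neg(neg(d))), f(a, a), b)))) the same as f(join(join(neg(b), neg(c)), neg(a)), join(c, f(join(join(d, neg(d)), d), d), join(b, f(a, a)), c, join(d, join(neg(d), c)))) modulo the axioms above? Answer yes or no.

Answer: yes — both canonical forms are f(join(neg(a), neg(b), neg(c)), join(b, c, c, c, f(a, a), f(d, d)))

Derivation:
Left:  neg(neg(f(join(join(neg(c), neg(c), neg(neg(c))), neg(join(b, join(b, neg(b)))), neg(a)), join(c, c, join(join(c, b), neg(b)), f(d, neg(neg(d))), f(a, a), b))))
  Push neg inside:  distribute neg over join and collapse double neg
  Collect terms:  f(join(neg(a), neg(b), neg(c)), join(b, c, c, c, f(a, a), f(d, d)))
Right:  f(join(join(neg(b), neg(c)), neg(a)), join(c, f(join(join(d, neg(d)), d), d), join(b, f(a, a)), c, join(d, join(neg(d), c))))
  Work inside:  join(c, f(join(join(d, neg(d)), d), d), join(b, f(a, a)), c, join(d, join(neg(d), c)))
  Inverses cancel:  d cancels
  Combine occurrences:  join(c, c, c, f(d, d), b, f(a, a))
  Sort:  join(b, c, c, c, f(a, a), f(d, d))
  Put back:  f(join(neg(a), neg(b), neg(c)), join(b, c, c, c, f(a, a), f(d, d)))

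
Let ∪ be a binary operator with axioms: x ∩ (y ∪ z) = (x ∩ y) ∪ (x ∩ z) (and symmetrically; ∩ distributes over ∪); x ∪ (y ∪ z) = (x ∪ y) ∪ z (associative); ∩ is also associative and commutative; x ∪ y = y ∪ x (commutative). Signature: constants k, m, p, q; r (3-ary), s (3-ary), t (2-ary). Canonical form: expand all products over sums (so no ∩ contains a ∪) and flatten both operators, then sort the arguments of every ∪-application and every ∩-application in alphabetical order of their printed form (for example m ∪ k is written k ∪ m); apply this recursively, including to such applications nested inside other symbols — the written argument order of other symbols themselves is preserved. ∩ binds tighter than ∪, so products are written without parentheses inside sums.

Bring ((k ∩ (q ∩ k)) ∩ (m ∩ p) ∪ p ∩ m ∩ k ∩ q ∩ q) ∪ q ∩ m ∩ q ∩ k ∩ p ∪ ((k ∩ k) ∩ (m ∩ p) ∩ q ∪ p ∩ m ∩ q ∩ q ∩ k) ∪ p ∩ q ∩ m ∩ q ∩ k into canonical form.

Answer: k ∩ k ∩ m ∩ p ∩ q ∪ k ∩ k ∩ m ∩ p ∩ q ∪ k ∩ m ∩ p ∩ q ∩ q ∪ k ∩ m ∩ p ∩ q ∩ q ∪ k ∩ m ∩ p ∩ q ∩ q ∪ k ∩ m ∩ p ∩ q ∩ q

Derivation:
Flatten:  k ∩ k ∩ m ∩ p ∩ q ∪ k ∩ m ∩ p ∩ q ∩ q ∪ k ∩ m ∩ p ∩ q ∩ q ∪ k ∩ k ∩ m ∩ p ∩ q ∪ k ∩ m ∩ p ∩ q ∩ q ∪ k ∩ m ∩ p ∩ q ∩ q
Sort arguments:  k ∩ k ∩ m ∩ p ∩ q ∪ k ∩ k ∩ m ∩ p ∩ q ∪ k ∩ m ∩ p ∩ q ∩ q ∪ k ∩ m ∩ p ∩ q ∩ q ∪ k ∩ m ∩ p ∩ q ∩ q ∪ k ∩ m ∩ p ∩ q ∩ q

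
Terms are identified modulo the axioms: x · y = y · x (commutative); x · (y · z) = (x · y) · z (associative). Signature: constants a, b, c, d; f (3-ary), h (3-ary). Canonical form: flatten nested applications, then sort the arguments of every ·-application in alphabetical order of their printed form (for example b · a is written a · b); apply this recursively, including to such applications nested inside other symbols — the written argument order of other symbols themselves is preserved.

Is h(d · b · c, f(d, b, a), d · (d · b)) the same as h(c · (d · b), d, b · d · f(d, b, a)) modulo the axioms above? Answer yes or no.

Answer: no — h(b · c · d, f(d, b, a), b · d · d) vs h(b · c · d, d, b · d · f(d, b, a))

Derivation:
Left:  h(d · b · c, f(d, b, a), d · (d · b))
  Descend into:  d · (d · b)
  Flatten:  d · d · b
  Order the arguments:  b · d · d
  Rebuild:  h(b · c · d, f(d, b, a), b · d · d)
Right:  h(c · (d · b), d, b · d · f(d, b, a))
  Work inside:  c · (d · b)
  Flatten:  c · d · b
  Sort arguments:  b · c · d
  Reassemble:  h(b · c · d, d, b · d · f(d, b, a))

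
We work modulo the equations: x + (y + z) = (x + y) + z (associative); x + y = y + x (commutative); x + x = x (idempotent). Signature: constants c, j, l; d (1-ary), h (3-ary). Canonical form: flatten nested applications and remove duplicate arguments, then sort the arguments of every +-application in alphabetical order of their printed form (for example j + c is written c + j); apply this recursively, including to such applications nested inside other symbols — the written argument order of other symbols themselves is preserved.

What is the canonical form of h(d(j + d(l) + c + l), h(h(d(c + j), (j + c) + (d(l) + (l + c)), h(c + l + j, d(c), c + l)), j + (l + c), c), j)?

Answer: h(d(c + d(l) + j + l), h(h(d(c + j), c + d(l) + j + l, h(c + j + l, d(c), c + l)), c + j + l, c), j)

Derivation:
Descend into:  (j + c) + (d(l) + (l + c))
Merge nested applications:  j + c + d(l) + l + c
Drop duplicates:  drop duplicate c
Sort:  c + d(l) + j + l
Put back:  h(d(c + d(l) + j + l), h(h(d(c + j), c + d(l) + j + l, h(c + j + l, d(c), c + l)), c + j + l, c), j)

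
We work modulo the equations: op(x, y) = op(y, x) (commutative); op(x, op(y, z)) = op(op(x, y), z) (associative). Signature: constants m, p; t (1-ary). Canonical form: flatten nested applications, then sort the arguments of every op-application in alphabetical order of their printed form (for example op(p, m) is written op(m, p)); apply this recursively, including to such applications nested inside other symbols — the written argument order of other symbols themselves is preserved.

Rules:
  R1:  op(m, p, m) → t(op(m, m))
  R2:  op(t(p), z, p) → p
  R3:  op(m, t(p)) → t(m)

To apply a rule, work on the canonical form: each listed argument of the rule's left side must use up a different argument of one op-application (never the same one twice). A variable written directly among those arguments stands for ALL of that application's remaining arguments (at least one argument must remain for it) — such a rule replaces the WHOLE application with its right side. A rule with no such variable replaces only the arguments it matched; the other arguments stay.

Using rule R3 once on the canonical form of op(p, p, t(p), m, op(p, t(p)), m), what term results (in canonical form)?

Answer: op(m, p, p, p, t(m), t(p))

Derivation:
Canonical form:  op(m, m, p, p, p, t(p), t(p))
Apply R3:  consuming m, t(p)
New term:  op(m, p, p, p, t(m), t(p))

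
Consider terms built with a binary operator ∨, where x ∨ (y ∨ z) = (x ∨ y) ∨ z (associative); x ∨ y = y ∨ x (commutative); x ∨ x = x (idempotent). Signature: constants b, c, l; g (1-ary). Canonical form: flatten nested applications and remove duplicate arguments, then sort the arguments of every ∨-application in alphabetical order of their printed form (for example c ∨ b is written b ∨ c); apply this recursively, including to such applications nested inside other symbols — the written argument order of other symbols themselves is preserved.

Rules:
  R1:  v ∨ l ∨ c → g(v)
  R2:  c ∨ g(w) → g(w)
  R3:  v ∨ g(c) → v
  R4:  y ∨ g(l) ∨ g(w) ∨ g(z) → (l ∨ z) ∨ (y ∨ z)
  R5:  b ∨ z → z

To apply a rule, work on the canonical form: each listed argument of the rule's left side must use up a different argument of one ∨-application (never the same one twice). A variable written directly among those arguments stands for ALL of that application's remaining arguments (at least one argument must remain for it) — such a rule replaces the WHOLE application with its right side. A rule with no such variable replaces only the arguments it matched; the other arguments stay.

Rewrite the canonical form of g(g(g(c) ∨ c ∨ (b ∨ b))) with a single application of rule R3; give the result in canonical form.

Answer: g(g(b ∨ c))

Derivation:
Canonical form:  g(g(b ∨ c ∨ g(c)))
Match R3:  consume g(c);  v := b ∨ c
Every leftover argument binds to the variable; the entire application is replaced.
New term:  g(g(b ∨ c))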